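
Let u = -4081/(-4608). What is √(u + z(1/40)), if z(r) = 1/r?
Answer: √376802/96 ≈ 6.3942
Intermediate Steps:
u = 4081/4608 (u = -4081*(-1/4608) = 4081/4608 ≈ 0.88563)
√(u + z(1/40)) = √(4081/4608 + 1/(1/40)) = √(4081/4608 + 40) = √(188401/4608) = √376802/96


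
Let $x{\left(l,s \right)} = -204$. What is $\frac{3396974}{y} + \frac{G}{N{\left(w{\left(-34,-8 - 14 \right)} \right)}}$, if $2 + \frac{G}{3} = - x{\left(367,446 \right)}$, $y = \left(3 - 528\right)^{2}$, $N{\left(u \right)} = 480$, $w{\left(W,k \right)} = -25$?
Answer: $\frac{1222841}{90000} \approx 13.587$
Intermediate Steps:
$y = 275625$ ($y = \left(3 - 528\right)^{2} = \left(-525\right)^{2} = 275625$)
$G = 606$ ($G = -6 + 3 \left(\left(-1\right) \left(-204\right)\right) = -6 + 3 \cdot 204 = -6 + 612 = 606$)
$\frac{3396974}{y} + \frac{G}{N{\left(w{\left(-34,-8 - 14 \right)} \right)}} = \frac{3396974}{275625} + \frac{606}{480} = 3396974 \cdot \frac{1}{275625} + 606 \cdot \frac{1}{480} = \frac{69326}{5625} + \frac{101}{80} = \frac{1222841}{90000}$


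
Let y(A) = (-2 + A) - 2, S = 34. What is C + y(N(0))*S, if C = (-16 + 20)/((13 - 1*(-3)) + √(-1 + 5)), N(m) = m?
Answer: -1222/9 ≈ -135.78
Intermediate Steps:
y(A) = -4 + A
C = 2/9 (C = 4/((13 + 3) + √4) = 4/(16 + 2) = 4/18 = 4*(1/18) = 2/9 ≈ 0.22222)
C + y(N(0))*S = 2/9 + (-4 + 0)*34 = 2/9 - 4*34 = 2/9 - 136 = -1222/9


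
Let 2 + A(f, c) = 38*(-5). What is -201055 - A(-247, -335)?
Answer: -200863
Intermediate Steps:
A(f, c) = -192 (A(f, c) = -2 + 38*(-5) = -2 - 190 = -192)
-201055 - A(-247, -335) = -201055 - 1*(-192) = -201055 + 192 = -200863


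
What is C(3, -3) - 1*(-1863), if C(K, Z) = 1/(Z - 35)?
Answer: 70793/38 ≈ 1863.0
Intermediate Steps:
C(K, Z) = 1/(-35 + Z)
C(3, -3) - 1*(-1863) = 1/(-35 - 3) - 1*(-1863) = 1/(-38) + 1863 = -1/38 + 1863 = 70793/38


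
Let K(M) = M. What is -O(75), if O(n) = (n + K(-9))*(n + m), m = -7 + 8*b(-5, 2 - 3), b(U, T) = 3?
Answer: -6072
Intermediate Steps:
m = 17 (m = -7 + 8*3 = -7 + 24 = 17)
O(n) = (-9 + n)*(17 + n) (O(n) = (n - 9)*(n + 17) = (-9 + n)*(17 + n))
-O(75) = -(-153 + 75² + 8*75) = -(-153 + 5625 + 600) = -1*6072 = -6072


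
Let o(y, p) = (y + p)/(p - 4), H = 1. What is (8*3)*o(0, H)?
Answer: -8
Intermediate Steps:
o(y, p) = (p + y)/(-4 + p)
(8*3)*o(0, H) = (8*3)*((1 + 0)/(-4 + 1)) = 24*(1/(-3)) = 24*(-⅓*1) = 24*(-⅓) = -8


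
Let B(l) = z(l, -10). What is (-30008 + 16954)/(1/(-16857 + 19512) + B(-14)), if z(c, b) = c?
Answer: 34658370/37169 ≈ 932.45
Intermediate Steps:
B(l) = l
(-30008 + 16954)/(1/(-16857 + 19512) + B(-14)) = (-30008 + 16954)/(1/(-16857 + 19512) - 14) = -13054/(1/2655 - 14) = -13054/(-37169/2655) = -13054*(-2655/37169) = 34658370/37169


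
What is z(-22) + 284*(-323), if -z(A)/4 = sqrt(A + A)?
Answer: -91732 - 8*I*sqrt(11) ≈ -91732.0 - 26.533*I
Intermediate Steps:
z(A) = -4*sqrt(2)*sqrt(A) (z(A) = -4*sqrt(A + A) = -4*sqrt(2)*sqrt(A))
z(-22) + 284*(-323) = -4*sqrt(2)*sqrt(-22) + 284*(-323) = -4*sqrt(2)*I*sqrt(22) - 91732 = -8*I*sqrt(11) - 91732 = -91732 - 8*I*sqrt(11)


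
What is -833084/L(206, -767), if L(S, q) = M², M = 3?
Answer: -833084/9 ≈ -92565.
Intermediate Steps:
L(S, q) = 9 (L(S, q) = 3² = 9)
-833084/L(206, -767) = -833084/9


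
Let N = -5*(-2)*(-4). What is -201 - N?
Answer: -161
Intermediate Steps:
N = -40 (N = 10*(-4) = -40)
-201 - N = -201 - 1*(-40) = -201 + 40 = -161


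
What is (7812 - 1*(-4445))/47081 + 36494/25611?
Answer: 2032088041/1205791491 ≈ 1.6853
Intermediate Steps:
(7812 - 1*(-4445))/47081 + 36494/25611 = (7812 + 4445)*(1/47081) + 36494*(1/25611) = 12257*(1/47081) + 36494/25611 = 12257/47081 + 36494/25611 = 2032088041/1205791491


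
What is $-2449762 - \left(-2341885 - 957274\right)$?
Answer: $849397$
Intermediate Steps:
$-2449762 - \left(-2341885 - 957274\right) = -2449762 - -3299159 = -2449762 + 3299159 = 849397$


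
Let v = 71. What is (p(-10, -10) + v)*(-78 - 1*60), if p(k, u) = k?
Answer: -8418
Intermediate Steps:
(p(-10, -10) + v)*(-78 - 1*60) = (-10 + 71)*(-78 - 1*60) = 61*(-78 - 60) = 61*(-138) = -8418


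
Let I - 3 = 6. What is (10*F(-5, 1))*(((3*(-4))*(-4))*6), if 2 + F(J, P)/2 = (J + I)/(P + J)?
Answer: -17280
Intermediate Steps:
I = 9 (I = 3 + 6 = 9)
F(J, P) = -4 + 2*(9 + J)/(J + P) (F(J, P) = -4 + 2*((J + 9)/(P + J)) = -4 + 2*((9 + J)/(J + P)) = -4 + 2*(9 + J)/(J + P))
(10*F(-5, 1))*(((3*(-4))*(-4))*6) = (10*(2*(9 - 1*(-5) - 2*1)/(-5 + 1)))*(((3*(-4))*(-4))*6) = (10*(2*(9 + 5 - 2)/(-4)))*(-12*(-4)*6) = (10*(2*(-¼)*12))*(48*6) = (10*(-6))*288 = -60*288 = -17280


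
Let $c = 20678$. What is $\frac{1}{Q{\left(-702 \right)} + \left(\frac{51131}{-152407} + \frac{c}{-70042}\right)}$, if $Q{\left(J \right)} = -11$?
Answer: $- \frac{762492221}{8868327963} \approx -0.085979$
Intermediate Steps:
$\frac{1}{Q{\left(-702 \right)} + \left(\frac{51131}{-152407} + \frac{c}{-70042}\right)} = \frac{1}{-11 + \left(\frac{51131}{-152407} + \frac{20678}{-70042}\right)} = \frac{1}{-11 + \left(51131 \left(- \frac{1}{152407}\right) + 20678 \left(- \frac{1}{70042}\right)\right)} = \frac{1}{-11 - \frac{480913532}{762492221}} = \frac{1}{- \frac{8868327963}{762492221}} = - \frac{762492221}{8868327963}$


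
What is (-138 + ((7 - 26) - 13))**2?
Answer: 28900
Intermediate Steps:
(-138 + ((7 - 26) - 13))**2 = (-138 + (-19 - 13))**2 = (-138 - 32)**2 = (-170)**2 = 28900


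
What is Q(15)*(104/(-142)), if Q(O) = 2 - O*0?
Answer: -104/71 ≈ -1.4648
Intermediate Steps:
Q(O) = 2 (Q(O) = 2 - 1*0 = 2 + 0 = 2)
Q(15)*(104/(-142)) = 2*(104/(-142)) = 2*(104*(-1/142)) = 2*(-52/71) = -104/71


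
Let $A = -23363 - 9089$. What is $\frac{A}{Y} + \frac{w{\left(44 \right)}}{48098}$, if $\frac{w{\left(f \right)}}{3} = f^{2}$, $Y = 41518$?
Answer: $- \frac{329934938}{499233191} \approx -0.66088$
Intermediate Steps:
$A = -32452$ ($A = -23363 - 9089 = -32452$)
$w{\left(f \right)} = 3 f^{2}$
$\frac{A}{Y} + \frac{w{\left(44 \right)}}{48098} = - \frac{32452}{41518} + \frac{3 \cdot 44^{2}}{48098} = \left(-32452\right) \frac{1}{41518} + 3 \cdot 1936 \cdot \frac{1}{48098} = - \frac{16226}{20759} + 5808 \cdot \frac{1}{48098} = - \frac{16226}{20759} + \frac{2904}{24049} = - \frac{329934938}{499233191}$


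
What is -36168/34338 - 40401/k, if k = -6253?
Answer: 193521839/35785919 ≈ 5.4078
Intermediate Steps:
-36168/34338 - 40401/k = -36168/34338 - 40401/(-6253) = -36168*1/34338 - 40401*(-1/6253) = -6028/5723 + 40401/6253 = 193521839/35785919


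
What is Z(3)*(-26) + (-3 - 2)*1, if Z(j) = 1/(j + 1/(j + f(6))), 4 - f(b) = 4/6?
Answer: -397/30 ≈ -13.233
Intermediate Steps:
f(b) = 10/3 (f(b) = 4 - 4/6 = 4 - 1*⅔ = 4 - ⅔ = 10/3)
Z(j) = 1/(j + 1/(10/3 + j)) (Z(j) = 1/(j + 1/(j + 10/3)) = 1/(j + 1/(10/3 + j)))
Z(3)*(-26) + (-3 - 2)*1 = ((10 + 3*3)/(3 + 3*3² + 10*3))*(-26) + (-3 - 2)*1 = ((10 + 9)/(3 + 3*9 + 30))*(-26) - 5*1 = (19/(3 + 27 + 30))*(-26) - 5 = (19/60)*(-26) - 5 = -247/30 - 5 = -397/30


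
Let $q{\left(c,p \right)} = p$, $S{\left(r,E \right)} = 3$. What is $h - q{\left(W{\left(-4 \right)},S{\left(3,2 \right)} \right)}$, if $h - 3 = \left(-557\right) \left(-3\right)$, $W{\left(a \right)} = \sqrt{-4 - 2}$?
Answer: $1671$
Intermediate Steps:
$W{\left(a \right)} = i \sqrt{6}$ ($W{\left(a \right)} = \sqrt{-6} = i \sqrt{6}$)
$h = 1674$ ($h = 3 - -1671 = 3 + 1671 = 1674$)
$h - q{\left(W{\left(-4 \right)},S{\left(3,2 \right)} \right)} = 1674 - 3 = 1671$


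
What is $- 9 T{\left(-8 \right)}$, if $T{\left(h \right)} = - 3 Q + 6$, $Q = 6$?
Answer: $108$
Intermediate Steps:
$T{\left(h \right)} = -12$ ($T{\left(h \right)} = \left(-3\right) 6 + 6 = -18 + 6 = -12$)
$- 9 T{\left(-8 \right)} = \left(-9\right) \left(-12\right) = 108$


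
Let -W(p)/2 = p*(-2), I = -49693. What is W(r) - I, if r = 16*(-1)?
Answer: 49629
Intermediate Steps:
r = -16
W(p) = 4*p (W(p) = -2*p*(-2) = -(-4)*p = 4*p)
W(r) - I = 4*(-16) - 1*(-49693) = -64 + 49693 = 49629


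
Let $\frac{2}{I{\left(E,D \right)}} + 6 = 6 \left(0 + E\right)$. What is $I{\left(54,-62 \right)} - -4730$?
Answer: $\frac{752071}{159} \approx 4730.0$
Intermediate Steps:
$I{\left(E,D \right)} = \frac{2}{-6 + 6 E}$ ($I{\left(E,D \right)} = \frac{2}{-6 + 6 \left(0 + E\right)} = \frac{2}{-6 + 6 E}$)
$I{\left(54,-62 \right)} - -4730 = \frac{1}{3 \left(-1 + 54\right)} - -4730 = \frac{1}{3 \cdot 53} + 4730 = \frac{1}{3} \cdot \frac{1}{53} + 4730 = \frac{1}{159} + 4730 = \frac{752071}{159}$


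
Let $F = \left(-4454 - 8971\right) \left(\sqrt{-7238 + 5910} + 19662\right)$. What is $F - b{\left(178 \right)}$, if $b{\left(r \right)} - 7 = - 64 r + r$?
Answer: $-263951143 - 53700 i \sqrt{83} \approx -2.6395 \cdot 10^{8} - 4.8923 \cdot 10^{5} i$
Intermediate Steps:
$b{\left(r \right)} = 7 - 63 r$ ($b{\left(r \right)} = 7 + \left(- 64 r + r\right) = 7 - 63 r$)
$F = -263962350 - 53700 i \sqrt{83}$ ($F = - 13425 \left(\sqrt{-1328} + 19662\right) = - 13425 \left(4 i \sqrt{83} + 19662\right) = - 13425 \left(19662 + 4 i \sqrt{83}\right) = -263962350 - 53700 i \sqrt{83} \approx -2.6396 \cdot 10^{8} - 4.8923 \cdot 10^{5} i$)
$F - b{\left(178 \right)} = \left(-263962350 - 53700 i \sqrt{83}\right) - \left(7 - 11214\right) = \left(-263962350 - 53700 i \sqrt{83}\right) - -11207 = \left(-263962350 - 53700 i \sqrt{83}\right) + 11207 = -263951143 - 53700 i \sqrt{83}$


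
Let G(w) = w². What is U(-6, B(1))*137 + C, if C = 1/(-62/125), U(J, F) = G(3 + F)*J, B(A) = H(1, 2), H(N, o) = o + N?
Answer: -1834829/62 ≈ -29594.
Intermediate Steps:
H(N, o) = N + o
B(A) = 3 (B(A) = 1 + 2 = 3)
U(J, F) = J*(3 + F)² (U(J, F) = (3 + F)²*J = J*(3 + F)²)
C = -125/62 (C = 1/(-62*1/125) = 1/(-62/125) = -125/62 ≈ -2.0161)
U(-6, B(1))*137 + C = -6*(3 + 3)²*137 - 125/62 = -6*6²*137 - 125/62 = -6*36*137 - 125/62 = -216*137 - 125/62 = -29592 - 125/62 = -1834829/62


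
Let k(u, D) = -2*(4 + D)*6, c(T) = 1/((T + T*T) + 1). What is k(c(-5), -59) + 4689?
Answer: 5349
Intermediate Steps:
c(T) = 1/(1 + T + T²) (c(T) = 1/((T + T²) + 1) = 1/(1 + T + T²))
k(u, D) = -48 - 12*D (k(u, D) = -2*(24 + 6*D) = -48 - 12*D)
k(c(-5), -59) + 4689 = (-48 - 12*(-59)) + 4689 = (-48 + 708) + 4689 = 660 + 4689 = 5349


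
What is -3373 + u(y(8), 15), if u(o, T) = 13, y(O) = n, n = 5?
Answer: -3360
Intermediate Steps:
y(O) = 5
-3373 + u(y(8), 15) = -3373 + 13 = -3360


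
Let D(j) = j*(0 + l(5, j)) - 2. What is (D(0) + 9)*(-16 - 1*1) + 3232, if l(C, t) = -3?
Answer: 3113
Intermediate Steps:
D(j) = -2 - 3*j (D(j) = j*(0 - 3) - 2 = j*(-3) - 2 = -3*j - 2 = -2 - 3*j)
(D(0) + 9)*(-16 - 1*1) + 3232 = ((-2 - 3*0) + 9)*(-16 - 1*1) + 3232 = ((-2 + 0) + 9)*(-16 - 1) + 3232 = (-2 + 9)*(-17) + 3232 = 7*(-17) + 3232 = -119 + 3232 = 3113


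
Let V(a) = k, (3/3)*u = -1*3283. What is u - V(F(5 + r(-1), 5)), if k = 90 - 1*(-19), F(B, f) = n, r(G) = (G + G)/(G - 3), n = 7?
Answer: -3392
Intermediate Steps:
r(G) = 2*G/(-3 + G) (r(G) = (2*G)/(-3 + G) = 2*G/(-3 + G))
F(B, f) = 7
u = -3283 (u = -1*3283 = -3283)
k = 109 (k = 90 + 19 = 109)
V(a) = 109
u - V(F(5 + r(-1), 5)) = -3283 - 1*109 = -3283 - 109 = -3392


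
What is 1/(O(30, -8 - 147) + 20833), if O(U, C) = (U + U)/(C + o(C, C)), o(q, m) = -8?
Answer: 163/3395719 ≈ 4.8002e-5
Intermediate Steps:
O(U, C) = 2*U/(-8 + C) (O(U, C) = (U + U)/(C - 8) = (2*U)/(-8 + C) = 2*U/(-8 + C))
1/(O(30, -8 - 147) + 20833) = 1/(2*30/(-8 + (-8 - 147)) + 20833) = 1/(2*30/(-8 - 155) + 20833) = 1/(2*30/(-163) + 20833) = 1/(2*30*(-1/163) + 20833) = 1/(-60/163 + 20833) = 1/(3395719/163) = 163/3395719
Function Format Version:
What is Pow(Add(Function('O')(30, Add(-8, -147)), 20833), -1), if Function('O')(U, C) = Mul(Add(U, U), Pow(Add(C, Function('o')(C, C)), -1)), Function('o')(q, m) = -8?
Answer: Rational(163, 3395719) ≈ 4.8002e-5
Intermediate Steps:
Function('O')(U, C) = Mul(2, U, Pow(Add(-8, C), -1)) (Function('O')(U, C) = Mul(Add(U, U), Pow(Add(C, -8), -1)) = Mul(Mul(2, U), Pow(Add(-8, C), -1)) = Mul(2, U, Pow(Add(-8, C), -1)))
Pow(Add(Function('O')(30, Add(-8, -147)), 20833), -1) = Pow(Add(Mul(2, 30, Pow(Add(-8, Add(-8, -147)), -1)), 20833), -1) = Pow(Add(Mul(2, 30, Pow(Add(-8, -155), -1)), 20833), -1) = Pow(Add(Mul(2, 30, Pow(-163, -1)), 20833), -1) = Pow(Add(Mul(2, 30, Rational(-1, 163)), 20833), -1) = Pow(Add(Rational(-60, 163), 20833), -1) = Pow(Rational(3395719, 163), -1) = Rational(163, 3395719)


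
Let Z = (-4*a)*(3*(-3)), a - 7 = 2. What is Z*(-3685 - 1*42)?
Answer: -1207548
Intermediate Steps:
a = 9 (a = 7 + 2 = 9)
Z = 324 (Z = (-4*9)*(3*(-3)) = -36*(-9) = 324)
Z*(-3685 - 1*42) = 324*(-3685 - 1*42) = 324*(-3685 - 42) = 324*(-3727) = -1207548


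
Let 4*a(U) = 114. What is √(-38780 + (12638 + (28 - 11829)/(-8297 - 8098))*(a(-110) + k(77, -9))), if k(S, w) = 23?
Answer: √658135314719070/32790 ≈ 782.38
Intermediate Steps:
a(U) = 57/2 (a(U) = (¼)*114 = 57/2)
√(-38780 + (12638 + (28 - 11829)/(-8297 - 8098))*(a(-110) + k(77, -9))) = √(-38780 + (12638 + (28 - 11829)/(-8297 - 8098))*(57/2 + 23)) = √(-38780 + (12638 - 11801/(-16395))*(103/2)) = √(-38780 + (12638 - 11801*(-1/16395))*(103/2)) = √(-38780 + (12638 + 11801/16395)*(103/2)) = √(-38780 + (207211811/16395)*(103/2)) = √(-38780 + 21342816533/32790) = √(20071220333/32790) = √658135314719070/32790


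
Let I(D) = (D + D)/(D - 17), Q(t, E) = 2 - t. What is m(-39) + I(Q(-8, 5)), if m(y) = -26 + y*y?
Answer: 10445/7 ≈ 1492.1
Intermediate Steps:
m(y) = -26 + y²
I(D) = 2*D/(-17 + D) (I(D) = (2*D)/(-17 + D) = 2*D/(-17 + D))
m(-39) + I(Q(-8, 5)) = (-26 + (-39)²) + 2*(2 - 1*(-8))/(-17 + (2 - 1*(-8))) = (-26 + 1521) + 2*(2 + 8)/(-17 + (2 + 8)) = 1495 + 2*10/(-17 + 10) = 1495 + 2*10/(-7) = 1495 + 2*10*(-⅐) = 1495 - 20/7 = 10445/7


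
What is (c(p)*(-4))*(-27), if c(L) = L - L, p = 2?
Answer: 0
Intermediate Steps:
c(L) = 0
(c(p)*(-4))*(-27) = (0*(-4))*(-27) = 0*(-27) = 0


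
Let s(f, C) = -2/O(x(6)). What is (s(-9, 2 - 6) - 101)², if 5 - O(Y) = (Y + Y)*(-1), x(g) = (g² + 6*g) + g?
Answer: 264485169/25921 ≈ 10204.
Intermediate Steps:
x(g) = g² + 7*g
O(Y) = 5 + 2*Y (O(Y) = 5 - (Y + Y)*(-1) = 5 - 2*Y*(-1) = 5 - (-2)*Y = 5 + 2*Y)
s(f, C) = -2/161 (s(f, C) = -2/(5 + 2*(6*(7 + 6))) = -2/(5 + 2*(6*13)) = -2/(5 + 2*78) = -2/(5 + 156) = -2/161)
(s(-9, 2 - 6) - 101)² = (-2/161 - 101)² = (-16263/161)² = 264485169/25921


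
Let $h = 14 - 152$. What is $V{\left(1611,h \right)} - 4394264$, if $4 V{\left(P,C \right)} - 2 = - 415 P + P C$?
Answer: $- \frac{18467937}{4} \approx -4.617 \cdot 10^{6}$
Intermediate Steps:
$h = -138$ ($h = 14 - 152 = -138$)
$V{\left(P,C \right)} = \frac{1}{2} - \frac{415 P}{4} + \frac{C P}{4}$ ($V{\left(P,C \right)} = \frac{1}{2} + \frac{- 415 P + P C}{4} = \frac{1}{2} + \frac{- 415 P + C P}{4} = \frac{1}{2} + \left(- \frac{415 P}{4} + \frac{C P}{4}\right) = \frac{1}{2} - \frac{415 P}{4} + \frac{C P}{4}$)
$V{\left(1611,h \right)} - 4394264 = \left(\frac{1}{2} - \frac{668565}{4} + \frac{1}{4} \left(-138\right) 1611\right) - 4394264 = \left(\frac{1}{2} - \frac{668565}{4} - \frac{111159}{2}\right) - 4394264 = - \frac{890881}{4} - 4394264 = - \frac{18467937}{4}$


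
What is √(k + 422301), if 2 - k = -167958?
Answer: √590261 ≈ 768.28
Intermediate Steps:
k = 167960 (k = 2 - 1*(-167958) = 2 + 167958 = 167960)
√(k + 422301) = √(167960 + 422301) = √590261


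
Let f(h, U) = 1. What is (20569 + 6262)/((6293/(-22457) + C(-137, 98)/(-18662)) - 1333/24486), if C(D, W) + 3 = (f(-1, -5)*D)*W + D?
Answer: 19666930942789746/287529660031 ≈ 68400.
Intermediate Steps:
C(D, W) = -3 + D + D*W (C(D, W) = -3 + ((1*D)*W + D) = -3 + (D*W + D) = -3 + (D + D*W) = -3 + D + D*W)
(20569 + 6262)/((6293/(-22457) + C(-137, 98)/(-18662)) - 1333/24486) = (20569 + 6262)/((6293/(-22457) + (-3 - 137 - 137*98)/(-18662)) - 1333/24486) = 26831/((6293*(-1/22457) + (-3 - 137 - 13426)*(-1/18662)) - 1333*1/24486) = 26831/((-6293/22457 - 13566*(-1/18662)) - 1333/24486) = 26831/((-6293/22457 + 969/1333) - 1333/24486) = 26831/(13372264/29935181 - 1333/24486) = 26831/(287529660031/732992841966) = 26831*(732992841966/287529660031) = 19666930942789746/287529660031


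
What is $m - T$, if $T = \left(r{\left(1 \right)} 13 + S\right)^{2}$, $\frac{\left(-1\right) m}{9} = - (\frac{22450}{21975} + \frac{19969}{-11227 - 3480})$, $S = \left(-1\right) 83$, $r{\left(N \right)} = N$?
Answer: $- \frac{21127877495}{4309151} \approx -4903.0$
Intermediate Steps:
$S = -83$
$m = - \frac{13037595}{4309151}$ ($m = - 9 \left(- (\frac{22450}{21975} + \frac{19969}{-11227 - 3480})\right) = - 9 \left(- (22450 \cdot \frac{1}{21975} + \frac{19969}{-14707})\right) = - 9 \left(- (\frac{898}{879} + 19969 \left(- \frac{1}{14707}\right))\right) = - 9 \left(- (\frac{898}{879} - \frac{19969}{14707})\right) = - 9 \left(\left(-1\right) \left(- \frac{4345865}{12927453}\right)\right) = \left(-9\right) \frac{4345865}{12927453} = - \frac{13037595}{4309151} \approx -3.0256$)
$T = 4900$ ($T = \left(1 \cdot 13 - 83\right)^{2} = \left(13 - 83\right)^{2} = \left(-70\right)^{2} = 4900$)
$m - T = - \frac{13037595}{4309151} - 4900 = - \frac{21127877495}{4309151}$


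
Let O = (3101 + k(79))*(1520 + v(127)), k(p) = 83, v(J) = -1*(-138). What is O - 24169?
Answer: 5254903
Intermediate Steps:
v(J) = 138
O = 5279072 (O = (3101 + 83)*(1520 + 138) = 3184*1658 = 5279072)
O - 24169 = 5279072 - 24169 = 5254903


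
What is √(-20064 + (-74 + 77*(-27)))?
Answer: I*√22217 ≈ 149.05*I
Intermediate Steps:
√(-20064 + (-74 + 77*(-27))) = √(-20064 + (-74 - 2079)) = √(-20064 - 2153) = √(-22217) = I*√22217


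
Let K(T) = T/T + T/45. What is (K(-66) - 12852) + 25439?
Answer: 188798/15 ≈ 12587.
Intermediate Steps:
K(T) = 1 + T/45 (K(T) = 1 + T*(1/45) = 1 + T/45)
(K(-66) - 12852) + 25439 = ((1 + (1/45)*(-66)) - 12852) + 25439 = ((1 - 22/15) - 12852) + 25439 = (-7/15 - 12852) + 25439 = -192787/15 + 25439 = 188798/15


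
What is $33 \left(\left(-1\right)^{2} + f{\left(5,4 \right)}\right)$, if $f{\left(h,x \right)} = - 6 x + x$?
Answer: $-627$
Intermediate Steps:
$f{\left(h,x \right)} = - 5 x$
$33 \left(\left(-1\right)^{2} + f{\left(5,4 \right)}\right) = 33 \left(\left(-1\right)^{2} - 20\right) = 33 \left(1 - 20\right) = 33 \left(-19\right) = -627$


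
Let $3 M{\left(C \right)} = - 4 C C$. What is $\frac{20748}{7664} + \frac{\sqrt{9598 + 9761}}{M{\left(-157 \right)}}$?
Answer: $\frac{5187}{1916} - \frac{27 \sqrt{239}}{98596} \approx 2.703$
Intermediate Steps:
$M{\left(C \right)} = - \frac{4 C^{2}}{3}$ ($M{\left(C \right)} = \frac{- 4 C C}{3} = \frac{\left(-4\right) C^{2}}{3} = - \frac{4 C^{2}}{3}$)
$\frac{20748}{7664} + \frac{\sqrt{9598 + 9761}}{M{\left(-157 \right)}} = \frac{20748}{7664} + \frac{\sqrt{9598 + 9761}}{\left(- \frac{4}{3}\right) \left(-157\right)^{2}} = 20748 \cdot \frac{1}{7664} + \frac{\sqrt{19359}}{\left(- \frac{4}{3}\right) 24649} = \frac{5187}{1916} + \frac{9 \sqrt{239}}{- \frac{98596}{3}} = \frac{5187}{1916} + 9 \sqrt{239} \left(- \frac{3}{98596}\right) = \frac{5187}{1916} - \frac{27 \sqrt{239}}{98596}$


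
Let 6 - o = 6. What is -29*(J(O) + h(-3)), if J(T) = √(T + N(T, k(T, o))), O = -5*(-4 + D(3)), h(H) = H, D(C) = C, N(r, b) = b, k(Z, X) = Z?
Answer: 87 - 29*√10 ≈ -4.7061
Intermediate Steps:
o = 0 (o = 6 - 1*6 = 6 - 6 = 0)
O = 5 (O = -5*(-4 + 3) = -5*(-1) = 5)
J(T) = √2*√T (J(T) = √(T + T) = √(2*T) = √2*√T)
-29*(J(O) + h(-3)) = -29*(√2*√5 - 3) = -29*(√10 - 3) = -29*(-3 + √10) = 87 - 29*√10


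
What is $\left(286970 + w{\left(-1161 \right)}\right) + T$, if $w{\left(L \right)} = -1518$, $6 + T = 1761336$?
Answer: $2046782$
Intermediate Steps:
$T = 1761330$ ($T = -6 + 1761336 = 1761330$)
$\left(286970 + w{\left(-1161 \right)}\right) + T = \left(286970 - 1518\right) + 1761330 = 285452 + 1761330 = 2046782$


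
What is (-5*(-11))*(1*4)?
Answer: 220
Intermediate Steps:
(-5*(-11))*(1*4) = 55*4 = 220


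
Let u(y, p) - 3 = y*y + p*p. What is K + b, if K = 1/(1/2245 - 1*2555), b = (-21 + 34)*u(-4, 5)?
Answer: 3280974883/5735974 ≈ 572.00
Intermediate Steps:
u(y, p) = 3 + p² + y² (u(y, p) = 3 + (y*y + p*p) = 3 + (y² + p²) = 3 + (p² + y²) = 3 + p² + y²)
b = 572 (b = (-21 + 34)*(3 + 5² + (-4)²) = 13*(3 + 25 + 16) = 13*44 = 572)
K = -2245/5735974 (K = 1/(1/2245 - 2555) = 1/(-5735974/2245) = -2245/5735974 ≈ -0.00039139)
K + b = -2245/5735974 + 572 = 3280974883/5735974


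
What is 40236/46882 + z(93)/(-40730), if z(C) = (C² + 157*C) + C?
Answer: 272222877/954751930 ≈ 0.28512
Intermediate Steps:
z(C) = C² + 158*C
40236/46882 + z(93)/(-40730) = 40236/46882 + (93*(158 + 93))/(-40730) = 40236*(1/46882) + (93*251)*(-1/40730) = 20118/23441 + 23343*(-1/40730) = 20118/23441 - 23343/40730 = 272222877/954751930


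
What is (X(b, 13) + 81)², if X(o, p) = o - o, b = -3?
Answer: 6561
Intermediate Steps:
X(o, p) = 0
(X(b, 13) + 81)² = (0 + 81)² = 81² = 6561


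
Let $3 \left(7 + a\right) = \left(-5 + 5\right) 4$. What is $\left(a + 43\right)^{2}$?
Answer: $1296$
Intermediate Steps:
$a = -7$ ($a = -7 + \frac{\left(-5 + 5\right) 4}{3} = -7 + \frac{0 \cdot 4}{3} = -7 + \frac{1}{3} \cdot 0 = -7 + 0 = -7$)
$\left(a + 43\right)^{2} = \left(-7 + 43\right)^{2} = 36^{2} = 1296$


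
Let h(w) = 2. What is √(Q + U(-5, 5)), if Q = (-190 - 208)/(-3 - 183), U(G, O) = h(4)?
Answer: √35805/93 ≈ 2.0346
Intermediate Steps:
U(G, O) = 2
Q = 199/93 (Q = -398/(-186) = -398*(-1/186) = 199/93 ≈ 2.1398)
√(Q + U(-5, 5)) = √(199/93 + 2) = √(385/93) = √35805/93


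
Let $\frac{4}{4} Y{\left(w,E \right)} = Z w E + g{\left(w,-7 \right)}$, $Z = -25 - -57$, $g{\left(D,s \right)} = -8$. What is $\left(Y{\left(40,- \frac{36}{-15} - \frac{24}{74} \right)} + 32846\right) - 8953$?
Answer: $\frac{982049}{37} \approx 26542.0$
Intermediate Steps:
$Z = 32$ ($Z = -25 + 57 = 32$)
$Y{\left(w,E \right)} = -8 + 32 E w$ ($Y{\left(w,E \right)} = 32 w E - 8 = 32 E w - 8 = -8 + 32 E w$)
$\left(Y{\left(40,- \frac{36}{-15} - \frac{24}{74} \right)} + 32846\right) - 8953 = \left(\left(-8 + 32 \left(- \frac{36}{-15} - \frac{24}{74}\right) 40\right) + 32846\right) - 8953 = \left(\left(-8 + 32 \left(\left(-36\right) \left(- \frac{1}{15}\right) - \frac{12}{37}\right) 40\right) + 32846\right) - 8953 = \left(\left(-8 + 32 \left(\frac{12}{5} - \frac{12}{37}\right) 40\right) + 32846\right) - 8953 = \left(\left(-8 + 32 \cdot \frac{384}{185} \cdot 40\right) + 32846\right) - 8953 = \left(\left(-8 + \frac{98304}{37}\right) + 32846\right) - 8953 = \left(\frac{98008}{37} + 32846\right) - 8953 = \frac{1313310}{37} - 8953 = \frac{982049}{37}$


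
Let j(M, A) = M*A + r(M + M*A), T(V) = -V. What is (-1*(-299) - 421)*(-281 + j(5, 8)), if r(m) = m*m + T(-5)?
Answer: -218258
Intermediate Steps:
r(m) = 5 + m**2 (r(m) = m*m - 1*(-5) = m**2 + 5 = 5 + m**2)
j(M, A) = 5 + (M + A*M)**2 + A*M (j(M, A) = M*A + (5 + (M + M*A)**2) = A*M + (5 + (M + A*M)**2) = 5 + (M + A*M)**2 + A*M)
(-1*(-299) - 421)*(-281 + j(5, 8)) = (-1*(-299) - 421)*(-281 + (5 + 8*5 + 5**2*(1 + 8)**2)) = (299 - 421)*(-281 + (5 + 40 + 25*9**2)) = -122*(-281 + (5 + 40 + 25*81)) = -122*(-281 + (5 + 40 + 2025)) = -122*(-281 + 2070) = -122*1789 = -218258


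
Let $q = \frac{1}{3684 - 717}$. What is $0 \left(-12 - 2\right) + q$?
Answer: $\frac{1}{2967} \approx 0.00033704$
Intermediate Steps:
$q = \frac{1}{2967} \approx 0.00033704$
$0 \left(-12 - 2\right) + q = 0 \left(-12 - 2\right) + \frac{1}{2967} = 0 \left(-14\right) + \frac{1}{2967} = 0 + \frac{1}{2967} = \frac{1}{2967}$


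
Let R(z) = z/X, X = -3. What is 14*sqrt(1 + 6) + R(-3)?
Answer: 1 + 14*sqrt(7) ≈ 38.041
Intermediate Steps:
R(z) = -z/3 (R(z) = z/(-3) = z*(-1/3) = -z/3)
14*sqrt(1 + 6) + R(-3) = 14*sqrt(1 + 6) - 1/3*(-3) = 14*sqrt(7) + 1 = 1 + 14*sqrt(7)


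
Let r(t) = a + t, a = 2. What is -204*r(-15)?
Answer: 2652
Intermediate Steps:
r(t) = 2 + t
-204*r(-15) = -204*(2 - 15) = -204*(-13) = 2652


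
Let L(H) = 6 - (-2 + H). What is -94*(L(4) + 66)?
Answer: -6580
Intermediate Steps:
L(H) = 8 - H (L(H) = 6 + (2 - H) = 8 - H)
-94*(L(4) + 66) = -94*((8 - 1*4) + 66) = -94*((8 - 4) + 66) = -94*(4 + 66) = -94*70 = -6580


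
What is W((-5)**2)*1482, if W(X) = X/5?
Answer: 7410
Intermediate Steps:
W(X) = X/5 (W(X) = X*(1/5) = X/5)
W((-5)**2)*1482 = ((1/5)*(-5)**2)*1482 = ((1/5)*25)*1482 = 5*1482 = 7410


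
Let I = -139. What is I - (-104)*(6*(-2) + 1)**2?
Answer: 12445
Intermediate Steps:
I - (-104)*(6*(-2) + 1)**2 = -139 - (-104)*(6*(-2) + 1)**2 = -139 - (-104)*(-12 + 1)**2 = -139 - (-104)*(-11)**2 = -139 - (-104)*121 = -139 - 104*(-121) = -139 + 12584 = 12445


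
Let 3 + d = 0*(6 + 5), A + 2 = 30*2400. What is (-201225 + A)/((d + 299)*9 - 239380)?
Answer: 129227/236716 ≈ 0.54592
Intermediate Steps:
A = 71998 (A = -2 + 30*2400 = -2 + 72000 = 71998)
d = -3 (d = -3 + 0*(6 + 5) = -3 + 0*11 = -3 + 0 = -3)
(-201225 + A)/((d + 299)*9 - 239380) = (-201225 + 71998)/((-3 + 299)*9 - 239380) = -129227/(296*9 - 239380) = -129227/(2664 - 239380) = -129227/(-236716) = -129227*(-1/236716) = 129227/236716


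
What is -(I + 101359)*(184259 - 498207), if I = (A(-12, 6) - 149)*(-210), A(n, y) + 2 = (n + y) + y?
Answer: 41776746412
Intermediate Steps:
A(n, y) = -2 + n + 2*y (A(n, y) = -2 + ((n + y) + y) = -2 + (n + 2*y) = -2 + n + 2*y)
I = 31710 (I = ((-2 - 12 + 2*6) - 149)*(-210) = ((-2 - 12 + 12) - 149)*(-210) = (-2 - 149)*(-210) = -151*(-210) = 31710)
-(I + 101359)*(184259 - 498207) = -(31710 + 101359)*(184259 - 498207) = -133069*(-313948) = -1*(-41776746412) = 41776746412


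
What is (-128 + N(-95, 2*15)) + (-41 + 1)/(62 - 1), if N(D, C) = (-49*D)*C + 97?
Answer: 8516719/61 ≈ 1.3962e+5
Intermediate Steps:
N(D, C) = 97 - 49*C*D (N(D, C) = -49*C*D + 97 = 97 - 49*C*D)
(-128 + N(-95, 2*15)) + (-41 + 1)/(62 - 1) = (-128 + (97 - 49*2*15*(-95))) + (-41 + 1)/(62 - 1) = (-128 + (97 - 49*30*(-95))) - 40/61 = (-128 + (97 + 139650)) - 40*1/61 = (-128 + 139747) - 40/61 = 139619 - 40/61 = 8516719/61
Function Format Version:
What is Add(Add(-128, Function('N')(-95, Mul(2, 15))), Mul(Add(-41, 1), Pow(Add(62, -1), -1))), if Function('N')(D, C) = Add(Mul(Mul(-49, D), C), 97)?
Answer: Rational(8516719, 61) ≈ 1.3962e+5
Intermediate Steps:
Function('N')(D, C) = Add(97, Mul(-49, C, D)) (Function('N')(D, C) = Add(Mul(-49, C, D), 97) = Add(97, Mul(-49, C, D)))
Add(Add(-128, Function('N')(-95, Mul(2, 15))), Mul(Add(-41, 1), Pow(Add(62, -1), -1))) = Add(Add(-128, Add(97, Mul(-49, Mul(2, 15), -95))), Mul(Add(-41, 1), Pow(Add(62, -1), -1))) = Add(Add(-128, Add(97, Mul(-49, 30, -95))), Mul(-40, Pow(61, -1))) = Add(Add(-128, Add(97, 139650)), Mul(-40, Rational(1, 61))) = Add(Add(-128, 139747), Rational(-40, 61)) = Add(139619, Rational(-40, 61)) = Rational(8516719, 61)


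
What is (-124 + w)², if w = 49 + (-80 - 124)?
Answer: 77841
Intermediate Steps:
w = -155 (w = 49 - 204 = -155)
(-124 + w)² = (-124 - 155)² = (-279)² = 77841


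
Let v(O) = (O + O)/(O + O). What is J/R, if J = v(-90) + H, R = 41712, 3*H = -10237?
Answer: -5117/62568 ≈ -0.081783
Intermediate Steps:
H = -10237/3 (H = (⅓)*(-10237) = -10237/3 ≈ -3412.3)
v(O) = 1 (v(O) = (2*O)/((2*O)) = (2*O)*(1/(2*O)) = 1)
J = -10234/3 (J = 1 - 10237/3 = -10234/3 ≈ -3411.3)
J/R = -10234/3/41712 = -10234/3*1/41712 = -5117/62568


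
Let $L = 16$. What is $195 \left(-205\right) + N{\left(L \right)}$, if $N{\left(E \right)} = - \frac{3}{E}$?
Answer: $- \frac{639603}{16} \approx -39975.0$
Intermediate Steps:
$195 \left(-205\right) + N{\left(L \right)} = 195 \left(-205\right) - \frac{3}{16} = -39975 - \frac{3}{16} = - \frac{639603}{16}$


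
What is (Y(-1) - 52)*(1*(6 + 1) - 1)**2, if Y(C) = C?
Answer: -1908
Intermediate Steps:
(Y(-1) - 52)*(1*(6 + 1) - 1)**2 = (-1 - 52)*(1*(6 + 1) - 1)**2 = -53*(1*7 - 1)**2 = -53*(7 - 1)**2 = -53*6**2 = -53*36 = -1908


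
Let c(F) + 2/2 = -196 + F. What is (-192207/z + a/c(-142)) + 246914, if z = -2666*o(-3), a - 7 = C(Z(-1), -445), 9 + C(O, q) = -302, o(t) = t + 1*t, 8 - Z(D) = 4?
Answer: 446288808409/1807548 ≈ 2.4690e+5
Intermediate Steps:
Z(D) = 4 (Z(D) = 8 - 1*4 = 8 - 4 = 4)
c(F) = -197 + F (c(F) = -1 + (-196 + F) = -197 + F)
o(t) = 2*t (o(t) = t + t = 2*t)
C(O, q) = -311 (C(O, q) = -9 - 302 = -311)
a = -304 (a = 7 - 311 = -304)
z = 15996 (z = -5332*(-3) = -2666*(-6) = 15996)
(-192207/z + a/c(-142)) + 246914 = (-192207/15996 - 304/(-197 - 142)) + 246914 = (-192207*1/15996 - 304/(-339)) + 246914 = (-64069/5332 - 304*(-1/339)) + 246914 = (-64069/5332 + 304/339) + 246914 = -20098463/1807548 + 246914 = 446288808409/1807548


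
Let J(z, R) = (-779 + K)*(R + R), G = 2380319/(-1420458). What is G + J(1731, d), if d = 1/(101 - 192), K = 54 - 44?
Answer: 151388875/9943206 ≈ 15.225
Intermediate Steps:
K = 10
G = -2380319/1420458 (G = 2380319*(-1/1420458) = -2380319/1420458 ≈ -1.6757)
d = -1/91 (d = 1/(-91) = -1/91 ≈ -0.010989)
J(z, R) = -1538*R (J(z, R) = (-779 + 10)*(R + R) = -1538*R)
G + J(1731, d) = -2380319/1420458 - 1538*(-1/91) = -2380319/1420458 + 1538/91 = 151388875/9943206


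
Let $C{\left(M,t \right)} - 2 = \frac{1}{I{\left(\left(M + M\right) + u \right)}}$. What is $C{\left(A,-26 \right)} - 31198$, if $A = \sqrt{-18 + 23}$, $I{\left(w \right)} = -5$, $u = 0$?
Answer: $- \frac{155981}{5} \approx -31196.0$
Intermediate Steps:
$A = \sqrt{5} \approx 2.2361$
$C{\left(M,t \right)} = \frac{9}{5}$ ($C{\left(M,t \right)} = 2 + \frac{1}{-5} = 2 - \frac{1}{5} = \frac{9}{5}$)
$C{\left(A,-26 \right)} - 31198 = \frac{9}{5} - 31198 = - \frac{155981}{5}$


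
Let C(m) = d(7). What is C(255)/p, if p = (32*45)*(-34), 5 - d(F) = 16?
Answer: 11/48960 ≈ 0.00022467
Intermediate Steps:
d(F) = -11 (d(F) = 5 - 1*16 = 5 - 16 = -11)
C(m) = -11
p = -48960 (p = 1440*(-34) = -48960)
C(255)/p = -11/(-48960) = -11*(-1/48960) = 11/48960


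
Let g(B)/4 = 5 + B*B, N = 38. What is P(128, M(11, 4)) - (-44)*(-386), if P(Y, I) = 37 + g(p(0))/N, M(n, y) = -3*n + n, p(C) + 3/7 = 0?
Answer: -15777149/931 ≈ -16946.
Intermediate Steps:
p(C) = -3/7 (p(C) = -3/7 + 0 = -3/7)
g(B) = 20 + 4*B² (g(B) = 4*(5 + B*B) = 4*(5 + B²) = 20 + 4*B²)
M(n, y) = -2*n
P(Y, I) = 34955/931 (P(Y, I) = 37 + (20 + 4*(-3/7)²)/38 = 37 + (20 + 4*(9/49))*(1/38) = 37 + (20 + 36/49)*(1/38) = 37 + (1016/49)*(1/38) = 37 + 508/931 = 34955/931)
P(128, M(11, 4)) - (-44)*(-386) = 34955/931 - (-44)*(-386) = 34955/931 - 1*16984 = 34955/931 - 16984 = -15777149/931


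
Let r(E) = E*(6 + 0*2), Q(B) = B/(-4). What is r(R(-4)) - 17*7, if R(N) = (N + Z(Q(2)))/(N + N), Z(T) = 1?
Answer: -467/4 ≈ -116.75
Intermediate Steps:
Q(B) = -B/4 (Q(B) = B*(-¼) = -B/4)
R(N) = (1 + N)/(2*N) (R(N) = (N + 1)/(N + N) = (1 + N)/((2*N)) = (1 + N)*(1/(2*N)) = (1 + N)/(2*N))
r(E) = 6*E (r(E) = E*(6 + 0) = E*6 = 6*E)
r(R(-4)) - 17*7 = 6*((½)*(1 - 4)/(-4)) - 17*7 = 6*((½)*(-¼)*(-3)) - 119 = 6*(3/8) - 119 = 9/4 - 119 = -467/4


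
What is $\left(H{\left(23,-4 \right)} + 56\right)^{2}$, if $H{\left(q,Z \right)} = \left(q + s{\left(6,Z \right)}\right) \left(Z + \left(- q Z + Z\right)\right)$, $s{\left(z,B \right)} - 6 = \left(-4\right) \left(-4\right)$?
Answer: $14714896$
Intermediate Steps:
$s{\left(z,B \right)} = 22$ ($s{\left(z,B \right)} = 6 - -16 = 6 + 16 = 22$)
$H{\left(q,Z \right)} = \left(22 + q\right) \left(2 Z - Z q\right)$ ($H{\left(q,Z \right)} = \left(q + 22\right) \left(Z + \left(- q Z + Z\right)\right) = \left(22 + q\right) \left(Z - \left(- Z + Z q\right)\right) = \left(22 + q\right) \left(2 Z - Z q\right)$)
$\left(H{\left(23,-4 \right)} + 56\right)^{2} = \left(- 4 \left(44 - 23^{2} - 460\right) + 56\right)^{2} = \left(- 4 \left(44 - 529 - 460\right) + 56\right)^{2} = \left(\left(-4\right) \left(-945\right) + 56\right)^{2} = \left(3780 + 56\right)^{2} = 3836^{2} = 14714896$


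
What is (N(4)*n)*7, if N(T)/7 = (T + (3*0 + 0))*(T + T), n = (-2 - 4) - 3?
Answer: -14112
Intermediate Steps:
n = -9 (n = -6 - 3 = -9)
N(T) = 14*T**2 (N(T) = 7*((T + (3*0 + 0))*(T + T)) = 7*((T + (0 + 0))*(2*T)) = 7*((T + 0)*(2*T)) = 7*(T*(2*T)) = 7*(2*T**2) = 14*T**2)
(N(4)*n)*7 = ((14*4**2)*(-9))*7 = ((14*16)*(-9))*7 = (224*(-9))*7 = -2016*7 = -14112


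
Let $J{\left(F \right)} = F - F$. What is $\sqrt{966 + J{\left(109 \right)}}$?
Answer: $\sqrt{966} \approx 31.081$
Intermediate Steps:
$J{\left(F \right)} = 0$
$\sqrt{966 + J{\left(109 \right)}} = \sqrt{966 + 0} = \sqrt{966}$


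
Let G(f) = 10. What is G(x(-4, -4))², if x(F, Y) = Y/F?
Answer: 100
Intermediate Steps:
G(x(-4, -4))² = 10² = 100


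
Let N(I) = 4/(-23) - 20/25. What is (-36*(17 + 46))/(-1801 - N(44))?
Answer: 86940/69001 ≈ 1.2600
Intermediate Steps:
N(I) = -112/115 (N(I) = 4*(-1/23) - 20*1/25 = -4/23 - ⅘ = -112/115)
(-36*(17 + 46))/(-1801 - N(44)) = (-36*(17 + 46))/(-1801 - 1*(-112/115)) = (-36*63)/(-1801 + 112/115) = -2268/(-207003/115) = -2268*(-115/207003) = 86940/69001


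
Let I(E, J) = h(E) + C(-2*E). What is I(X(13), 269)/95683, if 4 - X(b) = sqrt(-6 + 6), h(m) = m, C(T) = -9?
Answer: -5/95683 ≈ -5.2256e-5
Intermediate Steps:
X(b) = 4 (X(b) = 4 - sqrt(-6 + 6) = 4 - sqrt(0) = 4 - 1*0 = 4 + 0 = 4)
I(E, J) = -9 + E (I(E, J) = E - 9 = -9 + E)
I(X(13), 269)/95683 = (-9 + 4)/95683 = -5*1/95683 = -5/95683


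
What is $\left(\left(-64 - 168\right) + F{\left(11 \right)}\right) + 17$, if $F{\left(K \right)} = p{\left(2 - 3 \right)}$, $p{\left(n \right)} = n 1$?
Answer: $-216$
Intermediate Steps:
$p{\left(n \right)} = n$
$F{\left(K \right)} = -1$ ($F{\left(K \right)} = 2 - 3 = -1$)
$\left(\left(-64 - 168\right) + F{\left(11 \right)}\right) + 17 = \left(\left(-64 - 168\right) - 1\right) + 17 = \left(-232 - 1\right) + 17 = -233 + 17 = -216$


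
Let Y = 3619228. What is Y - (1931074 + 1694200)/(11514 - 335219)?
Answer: 1171565825014/323705 ≈ 3.6192e+6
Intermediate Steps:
Y - (1931074 + 1694200)/(11514 - 335219) = 3619228 - (1931074 + 1694200)/(11514 - 335219) = 3619228 - 3625274/(-323705) = 3619228 - 3625274*(-1)/323705 = 3619228 - 1*(-3625274/323705) = 3619228 + 3625274/323705 = 1171565825014/323705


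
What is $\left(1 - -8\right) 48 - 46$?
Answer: $386$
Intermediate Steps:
$\left(1 - -8\right) 48 - 46 = \left(1 + 8\right) 48 - 46 = 9 \cdot 48 - 46 = 432 - 46 = 386$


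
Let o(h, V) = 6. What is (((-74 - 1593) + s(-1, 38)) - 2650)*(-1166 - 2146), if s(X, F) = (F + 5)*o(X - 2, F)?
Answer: 13443408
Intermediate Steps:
s(X, F) = 30 + 6*F (s(X, F) = (F + 5)*6 = (5 + F)*6 = 30 + 6*F)
(((-74 - 1593) + s(-1, 38)) - 2650)*(-1166 - 2146) = (((-74 - 1593) + (30 + 6*38)) - 2650)*(-1166 - 2146) = ((-1667 + (30 + 228)) - 2650)*(-3312) = ((-1667 + 258) - 2650)*(-3312) = (-1409 - 2650)*(-3312) = -4059*(-3312) = 13443408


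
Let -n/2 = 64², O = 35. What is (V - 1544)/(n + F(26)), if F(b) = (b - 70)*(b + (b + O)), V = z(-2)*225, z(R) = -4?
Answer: 611/3005 ≈ 0.20333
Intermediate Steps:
n = -8192 (n = -2*64² = -2*4096 = -8192)
V = -900 (V = -4*225 = -900)
F(b) = (-70 + b)*(35 + 2*b) (F(b) = (b - 70)*(b + (b + 35)) = (-70 + b)*(b + (35 + b)) = (-70 + b)*(35 + 2*b))
(V - 1544)/(n + F(26)) = (-900 - 1544)/(-8192 + (-2450 - 105*26 + 2*26²)) = -2444/(-8192 + (-2450 - 2730 + 2*676)) = -2444/(-8192 + (-2450 - 2730 + 1352)) = -2444/(-8192 - 3828) = -2444/(-12020) = -2444*(-1/12020) = 611/3005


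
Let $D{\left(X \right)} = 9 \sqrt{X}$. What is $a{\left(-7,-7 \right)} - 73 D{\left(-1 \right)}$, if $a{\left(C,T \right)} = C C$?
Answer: $49 - 657 i \approx 49.0 - 657.0 i$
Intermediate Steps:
$a{\left(C,T \right)} = C^{2}$
$a{\left(-7,-7 \right)} - 73 D{\left(-1 \right)} = \left(-7\right)^{2} - 73 \cdot 9 \sqrt{-1} = 49 - 73 \cdot 9 i = 49 - 657 i$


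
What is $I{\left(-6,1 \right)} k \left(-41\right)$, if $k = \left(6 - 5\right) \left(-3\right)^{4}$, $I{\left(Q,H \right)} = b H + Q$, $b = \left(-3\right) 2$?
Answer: $39852$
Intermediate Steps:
$b = -6$
$I{\left(Q,H \right)} = Q - 6 H$ ($I{\left(Q,H \right)} = - 6 H + Q = Q - 6 H$)
$k = 81$ ($k = 1 \cdot 81 = 81$)
$I{\left(-6,1 \right)} k \left(-41\right) = \left(-6 - 6\right) 81 \left(-41\right) = \left(-12\right) 81 \left(-41\right) = \left(-972\right) \left(-41\right) = 39852$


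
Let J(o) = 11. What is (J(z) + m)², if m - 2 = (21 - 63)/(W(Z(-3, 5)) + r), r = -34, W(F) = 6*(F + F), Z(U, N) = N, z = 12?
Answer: 21904/169 ≈ 129.61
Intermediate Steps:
W(F) = 12*F (W(F) = 6*(2*F) = 12*F)
m = 5/13 (m = 2 + (21 - 63)/(12*5 - 34) = 2 - 42/(60 - 34) = 2 - 42/26 = 2 - 42*1/26 = 2 - 21/13 = 5/13 ≈ 0.38462)
(J(z) + m)² = (11 + 5/13)² = (148/13)² = 21904/169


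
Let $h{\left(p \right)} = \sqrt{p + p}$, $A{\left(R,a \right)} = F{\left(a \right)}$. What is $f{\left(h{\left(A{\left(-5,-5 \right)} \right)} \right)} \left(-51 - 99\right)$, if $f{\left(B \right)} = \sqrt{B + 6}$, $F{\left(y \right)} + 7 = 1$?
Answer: $- 150 \sqrt{6 + 2 i \sqrt{3}} \approx -381.37 - 102.19 i$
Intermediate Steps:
$F{\left(y \right)} = -6$ ($F{\left(y \right)} = -7 + 1 = -6$)
$A{\left(R,a \right)} = -6$
$h{\left(p \right)} = \sqrt{2} \sqrt{p}$ ($h{\left(p \right)} = \sqrt{2 p} = \sqrt{2} \sqrt{p}$)
$f{\left(B \right)} = \sqrt{6 + B}$
$f{\left(h{\left(A{\left(-5,-5 \right)} \right)} \right)} \left(-51 - 99\right) = \sqrt{6 + \sqrt{2} \sqrt{-6}} \left(-51 - 99\right) = \sqrt{6 + \sqrt{2} i \sqrt{6}} \left(-150\right) = \sqrt{6 + 2 i \sqrt{3}} \left(-150\right) = - 150 \sqrt{6 + 2 i \sqrt{3}}$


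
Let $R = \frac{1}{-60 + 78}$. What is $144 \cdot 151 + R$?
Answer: $\frac{391393}{18} \approx 21744.0$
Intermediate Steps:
$R = \frac{1}{18} \approx 0.055556$
$144 \cdot 151 + R = 144 \cdot 151 + \frac{1}{18} = 21744 + \frac{1}{18} = \frac{391393}{18}$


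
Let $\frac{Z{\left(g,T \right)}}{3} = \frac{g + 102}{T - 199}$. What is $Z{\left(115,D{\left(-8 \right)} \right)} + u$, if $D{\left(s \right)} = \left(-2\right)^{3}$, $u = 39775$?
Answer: $\frac{2744258}{69} \approx 39772.0$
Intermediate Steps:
$D{\left(s \right)} = -8$
$Z{\left(g,T \right)} = \frac{3 \left(102 + g\right)}{-199 + T}$ ($Z{\left(g,T \right)} = 3 \frac{g + 102}{T - 199} = 3 \frac{102 + g}{-199 + T} = \frac{3 \left(102 + g\right)}{-199 + T}$)
$Z{\left(115,D{\left(-8 \right)} \right)} + u = \frac{3 \left(102 + 115\right)}{-199 - 8} + 39775 = 3 \frac{1}{-207} \cdot 217 + 39775 = 3 \left(- \frac{1}{207}\right) 217 + 39775 = - \frac{217}{69} + 39775 = \frac{2744258}{69}$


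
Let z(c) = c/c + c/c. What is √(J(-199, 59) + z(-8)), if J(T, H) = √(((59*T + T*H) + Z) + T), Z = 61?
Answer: √(2 + 2*I*√5905) ≈ 8.8233 + 8.7092*I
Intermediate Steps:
z(c) = 2 (z(c) = 1 + 1 = 2)
J(T, H) = √(61 + 60*T + H*T) (J(T, H) = √(((59*T + T*H) + 61) + T) = √(((59*T + H*T) + 61) + T) = √((61 + 59*T + H*T) + T) = √(61 + 60*T + H*T))
√(J(-199, 59) + z(-8)) = √(√(61 + 60*(-199) + 59*(-199)) + 2) = √(√(61 - 11940 - 11741) + 2) = √(√(-23620) + 2) = √(2*I*√5905 + 2) = √(2 + 2*I*√5905)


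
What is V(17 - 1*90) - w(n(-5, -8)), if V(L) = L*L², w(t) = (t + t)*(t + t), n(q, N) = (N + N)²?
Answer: -651161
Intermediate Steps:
n(q, N) = 4*N² (n(q, N) = (2*N)² = 4*N²)
w(t) = 4*t² (w(t) = (2*t)*(2*t) = 4*t²)
V(L) = L³
V(17 - 1*90) - w(n(-5, -8)) = (17 - 1*90)³ - 4*(4*(-8)²)² = (17 - 90)³ - 4*(4*64)² = (-73)³ - 4*256² = -389017 - 4*65536 = -389017 - 1*262144 = -389017 - 262144 = -651161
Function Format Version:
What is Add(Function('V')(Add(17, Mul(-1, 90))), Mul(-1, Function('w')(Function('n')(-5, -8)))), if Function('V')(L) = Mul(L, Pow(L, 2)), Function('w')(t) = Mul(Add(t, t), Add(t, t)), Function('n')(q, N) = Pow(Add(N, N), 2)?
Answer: -651161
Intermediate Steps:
Function('n')(q, N) = Mul(4, Pow(N, 2)) (Function('n')(q, N) = Pow(Mul(2, N), 2) = Mul(4, Pow(N, 2)))
Function('w')(t) = Mul(4, Pow(t, 2)) (Function('w')(t) = Mul(Mul(2, t), Mul(2, t)) = Mul(4, Pow(t, 2)))
Function('V')(L) = Pow(L, 3)
Add(Function('V')(Add(17, Mul(-1, 90))), Mul(-1, Function('w')(Function('n')(-5, -8)))) = Add(Pow(Add(17, Mul(-1, 90)), 3), Mul(-1, Mul(4, Pow(Mul(4, Pow(-8, 2)), 2)))) = Add(Pow(Add(17, -90), 3), Mul(-1, Mul(4, Pow(Mul(4, 64), 2)))) = Add(Pow(-73, 3), Mul(-1, Mul(4, Pow(256, 2)))) = Add(-389017, Mul(-1, Mul(4, 65536))) = Add(-389017, Mul(-1, 262144)) = Add(-389017, -262144) = -651161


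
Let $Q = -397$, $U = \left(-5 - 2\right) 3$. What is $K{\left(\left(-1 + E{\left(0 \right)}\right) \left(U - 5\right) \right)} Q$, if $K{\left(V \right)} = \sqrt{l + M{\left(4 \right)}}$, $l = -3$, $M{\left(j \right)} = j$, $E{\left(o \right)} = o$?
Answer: $-397$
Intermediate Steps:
$U = -21$ ($U = \left(-7\right) 3 = -21$)
$K{\left(V \right)} = 1$ ($K{\left(V \right)} = \sqrt{-3 + 4} = \sqrt{1} = 1$)
$K{\left(\left(-1 + E{\left(0 \right)}\right) \left(U - 5\right) \right)} Q = 1 \left(-397\right) = -397$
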